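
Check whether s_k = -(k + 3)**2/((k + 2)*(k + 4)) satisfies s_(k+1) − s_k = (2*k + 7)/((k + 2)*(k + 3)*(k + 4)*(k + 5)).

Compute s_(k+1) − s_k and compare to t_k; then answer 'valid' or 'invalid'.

s_(k+1) = -(k + 4)**2/((k + 3)*(k + 5))
s_(k+1) − s_k = (2*k + 7)/(k**4 + 14*k**3 + 71*k**2 + 154*k + 120)
(s_(k+1) − s_k) − t_k = 0

valid (s_(k+1) − s_k reduces to t_k)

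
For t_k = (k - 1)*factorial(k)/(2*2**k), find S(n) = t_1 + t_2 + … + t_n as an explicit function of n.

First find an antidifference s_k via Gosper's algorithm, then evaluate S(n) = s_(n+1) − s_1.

Step 1: r(k) = k*(k + 1)/(2*(k - 1)).
So A=k/2 + 1/2 and B=1, with C=k - 1.
f must satisfy (k/2 + 1/2)·f(k+1) − (1)·f(k) = k - 1.
deg f ≤ 0 (via 1,0,1).
Match coefficients ⇒ f(k) = 2.
Then R = B(k−1)f/C = 2/(k - 1), so s_k = R(k)·t_k = factorial(k)/2**k.
Check: Δs_k = (k - 1)*factorial(k)/(2*2**k). ✓
Evaluate: s_(n+1) = 2**(-n - 1)*factorial(n + 1); subtract s_(1) = 1/2 ⇒ S(n) = 2**(-n - 1)*(-2**n + n*factorial(n) + factorial(n)).

S(n) = 2**(-n - 1)*(-2**n + n*factorial(n) + factorial(n))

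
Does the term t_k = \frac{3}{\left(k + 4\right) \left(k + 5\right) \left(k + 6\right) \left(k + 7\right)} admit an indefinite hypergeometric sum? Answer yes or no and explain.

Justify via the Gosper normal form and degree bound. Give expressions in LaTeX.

Ratio r(k) = (k + 4)/(k + 8).
Take A(k)=k + 4, B(k)=k + 8, C(k)=1.
Key eq: (k + 4)·f(k+1) = (k + 7)·f(k) + (1).
deg f ≤ 3 (via 1,1,0).
Coefficient equations give f(k) = k*(k**2 + 15*k + 74)/360.
Get s_k = R·t_k = k*(k**2 + 15*k + 74)/(120*(k + 4)*(k + 5)*(k + 6)) with R(k) = B(k−1)f(k)/C(k) = k*(k + 7)*(k**2 + 15*k + 74)/360.
s_(k+1) − s_k = 3/(k**4 + 22*k**3 + 179*k**2 + 638*k + 840) = t_k.

Yes. s_k = \frac{k \left(k^{2} + 15 k + 74\right)}{120 \left(k + 4\right) \left(k + 5\right) \left(k + 6\right)}.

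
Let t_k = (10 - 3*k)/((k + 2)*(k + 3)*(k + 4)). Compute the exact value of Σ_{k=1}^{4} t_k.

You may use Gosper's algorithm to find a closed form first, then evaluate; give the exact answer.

Ratio r(k) = (k + 2)*(3*k - 7)/((k + 5)*(3*k - 10)).
Factor: A=k + 2; B=k + 5; C=k - 10/3.
Key eq: (k + 2)·f(k+1) = (k + 4)·f(k) + (k - 10/3).
Degrees (1,1,1) ⇒ d ≤ 2.
Solve for f: f(k) = -k*(k + 14)/9 (degree 2 ≤ 2).
R(k) = B(k−1)·f(k)/C(k) = -k*(k + 4)*(k + 14)/(3*(3*k - 10)); s_k = R·t_k = k*(k + 14)/(3*(k + 2)*(k + 3)).
Δs = (10 - 3*k)/(k**3 + 9*k**2 + 26*k + 24), as required.
Σ_(k=1)^(4) t_k = s_(5) − s_(1) = 95/168 − (5/12) = 25/168.

Σ = 25/168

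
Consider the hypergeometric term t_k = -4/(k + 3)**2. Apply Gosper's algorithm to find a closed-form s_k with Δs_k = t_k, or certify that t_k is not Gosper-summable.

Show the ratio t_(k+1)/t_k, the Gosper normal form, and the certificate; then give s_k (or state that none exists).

no hypergeometric antidifference exists

t_(k+1)/t_k = (k + 3)**2/(k + 4)**2.
Take A(k)=k**2 + 6*k + 9, B(k)=k**2 + 8*k + 16, C(k)=1.
f must satisfy (k**2 + 6*k + 9)·f(k+1) − (k**2 + 6*k + 9)·f(k) = 1.
deg f ≤ 0 (via 2,2,0).
Generic f = c0 gives residual -1; -1 = 0 cannot hold, so t_k is not Gosper-summable.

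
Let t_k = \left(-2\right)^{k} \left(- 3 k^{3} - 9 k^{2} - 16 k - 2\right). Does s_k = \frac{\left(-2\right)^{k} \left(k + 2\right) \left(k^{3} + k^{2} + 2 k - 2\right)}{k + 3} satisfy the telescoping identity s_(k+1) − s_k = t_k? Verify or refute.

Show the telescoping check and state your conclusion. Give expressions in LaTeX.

s_(k+1) = (-2)**(k + 1)*(k + 3)*(2*k + (k + 1)**3 + (k + 1)**2)/(k + 4)
s_(k+1) − s_k = (-2)**k*(-3*k**5 - 27*k**4 - 96*k**3 - 178*k**2 - 154*k - 20)/(k**2 + 7*k + 12)
(s_(k+1) − s_k) − t_k = (-2)**k*(3*k**4 + 19*k**3 + 44*k**2 + 52*k + 4)/(k**2 + 7*k + 12)

Invalid: residual \frac{\left(-2\right)^{k} \left(3 k^{4} + 19 k^{3} + 44 k^{2} + 52 k + 4\right)}{k^{2} + 7 k + 12} ≠ 0.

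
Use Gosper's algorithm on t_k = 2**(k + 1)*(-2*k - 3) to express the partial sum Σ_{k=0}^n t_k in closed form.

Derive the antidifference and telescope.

The ratio is 2*(2*k + 5)/(2*k + 3).
A = 2, B = 1, C = k + 3/2.
Set up (2)·f(k+1) − (1)·f(k) − (k + 3/2) = 0.
Degrees (0,0,1) ⇒ d ≤ 1.
A polynomial solution: f(k) = (2*k - 1)/2.
So s_k = (B(k−1)f/C)·t_k = ((2*k - 1)/(2*k + 3))·t_k = 2**(k + 1)*(1 - 2*k).
Verify: 2**(k + 1)*(-2*k - 3) matches t_k.
Σ_(k=0)^n t_k = s_(n+1) − s_(0) = (2**(n + 2)*(-2*n - 1)) − (2), i.e. -8*2**n*n - 4*2**n - 2.

S(n) = -8*2**n*n - 4*2**n - 2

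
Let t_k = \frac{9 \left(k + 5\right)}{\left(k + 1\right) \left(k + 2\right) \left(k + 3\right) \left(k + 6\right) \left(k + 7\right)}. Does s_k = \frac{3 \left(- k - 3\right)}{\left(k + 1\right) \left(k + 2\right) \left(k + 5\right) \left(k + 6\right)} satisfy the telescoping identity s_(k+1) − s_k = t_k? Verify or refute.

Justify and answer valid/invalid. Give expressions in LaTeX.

Invalid: residual \frac{24 \left(- k - 4\right)}{k^{6} + 24 k^{5} + 226 k^{4} + 1056 k^{3} + 2545 k^{2} + 2952 k + 1260} ≠ 0.

s_(k+1) = 3*(-k - 4)/((k + 2)*(k + 3)*(k + 6)*(k + 7))
s_(k+1) − s_k = 3*(3*k**2 + 22*k + 43)/(k**6 + 24*k**5 + 226*k**4 + 1056*k**3 + 2545*k**2 + 2952*k + 1260)
(s_(k+1) − s_k) − t_k = 24*(-k - 4)/(k**6 + 24*k**5 + 226*k**4 + 1056*k**3 + 2545*k**2 + 2952*k + 1260)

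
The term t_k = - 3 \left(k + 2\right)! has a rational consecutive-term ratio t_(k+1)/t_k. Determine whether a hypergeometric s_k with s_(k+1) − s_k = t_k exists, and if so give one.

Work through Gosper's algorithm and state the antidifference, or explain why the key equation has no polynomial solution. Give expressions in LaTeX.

none — t_k is not Gosper-summable

The ratio is k + 3.
Normal form (A,B,C) = (k + 3, 1, 1).
Solve (k + 3)·f(k+1) − (1)·f(k) = 1.
Bound: deg f ≤ -1.
Bound -1 < 0, so the key equation has no polynomial solution.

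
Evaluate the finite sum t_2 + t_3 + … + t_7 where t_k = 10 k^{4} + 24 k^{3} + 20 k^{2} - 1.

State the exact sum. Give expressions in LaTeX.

Σ = 68316

t_(k+1)/t_k = (10*k**4 + 64*k**3 + 152*k**2 + 152*k + 53)/(10*k**4 + 24*k**3 + 20*k**2 - 1).
Factor: A=1; B=1; C=k**4 + 12*k**3/5 + 2*k**2 - 1/10.
Solve (1)·f(k+1) − (1)·f(k) = k**4 + 12*k**3/5 + 2*k**2 - 1/10.
From deg A=0, deg B=0, deg C=4: d=5.
A polynomial solution: f(k) = k*(2*k**4 + k**3 - 2*k**2 - 4*k + 2)/10.
So s_k = (B(k−1)f/C)·t_k = (k*(2*k**4 + k**3 - 2*k**2 - 4*k + 2)/(10*k**4 + 24*k**3 + 20*k**2 - 1))·t_k = k*(2*k**4 + k**3 - 2*k**2 - 4*k + 2).
Check: Δs_k = 10*k**4 + 24*k**3 + 20*k**2 - 1. ✓
Σ_(k=2)^(7) t_k = s_(8) − s_(2) = 68368 − (52) = 68316.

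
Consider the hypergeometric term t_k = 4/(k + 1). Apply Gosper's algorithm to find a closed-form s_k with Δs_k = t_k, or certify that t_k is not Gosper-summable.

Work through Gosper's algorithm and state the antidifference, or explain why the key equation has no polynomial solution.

no hypergeometric antidifference exists

r(k) = (k + 1)/(k + 2) after simplifying.
Gosper form: A/B · C(k+1)/C(k) with A=k + 1, B=k + 2, C=1.
Need (k + 1)·f(k+1) − (k + 1)·f(k) = 1.
Degrees (1,1,0) ⇒ d ≤ 0.
Write f(k) = c0. Then LHS − RHS = -1, requiring -1 = 0: contradictory. No certificate.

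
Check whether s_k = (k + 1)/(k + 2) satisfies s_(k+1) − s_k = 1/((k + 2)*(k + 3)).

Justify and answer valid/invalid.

s_(k+1) = (k + 2)/(k + 3)
s_(k+1) − s_k = 1/(k**2 + 5*k + 6)
(s_(k+1) − s_k) − t_k = 0

valid; difference matches t_k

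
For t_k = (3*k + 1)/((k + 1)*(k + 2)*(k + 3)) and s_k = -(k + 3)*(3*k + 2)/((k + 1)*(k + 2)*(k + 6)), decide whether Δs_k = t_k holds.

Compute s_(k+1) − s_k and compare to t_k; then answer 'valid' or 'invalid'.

Invalid: residual 18*(-k**2 - 5*k - 2)/(k**5 + 19*k**4 + 131*k**3 + 401*k**2 + 540*k + 252) ≠ 0.

s_(k+1) = -(k + 4)*(3*k + 5)/((k + 2)*(k + 3)*(k + 7))
s_(k+1) − s_k = (3*k**3 + 22*k**2 + 49*k + 6)/(k**5 + 19*k**4 + 131*k**3 + 401*k**2 + 540*k + 252)
(s_(k+1) − s_k) − t_k = 18*(-k**2 - 5*k - 2)/(k**5 + 19*k**4 + 131*k**3 + 401*k**2 + 540*k + 252)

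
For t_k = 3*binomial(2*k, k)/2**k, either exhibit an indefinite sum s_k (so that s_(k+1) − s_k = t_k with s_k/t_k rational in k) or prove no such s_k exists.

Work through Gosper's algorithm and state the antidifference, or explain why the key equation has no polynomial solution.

not Gosper-summable; s_k does not exist

The ratio is (2*k + 1)/(k + 1).
A = 2*k + 1, B = k + 1, C = 1.
Solve (2*k + 1)·f(k+1) − (k)·f(k) = 1.
d = -1 from the (1,1,0) case.
deg f ≤ -1 is impossible — no certificate.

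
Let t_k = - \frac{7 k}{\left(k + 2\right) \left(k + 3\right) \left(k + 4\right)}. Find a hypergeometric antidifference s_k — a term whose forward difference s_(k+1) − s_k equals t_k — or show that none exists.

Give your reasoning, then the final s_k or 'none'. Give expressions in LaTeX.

Ratio r(k) = (k + 1)*(k + 2)/(k*(k + 5)).
So A=k + 2 and B=k + 5, with C=k.
Set up (k + 2)·f(k+1) − (k + 4)·f(k) − (k) = 0.
d = 2 from the (1,1,1) case.
Coefficient equations give f(k) = k*(k - 1)/6.
Certificate R = B(k−1)f/C = (k - 1)*(k + 4)/6 gives s_k = 7*k*(1 - k)/(6*(k + 2)*(k + 3)).
s_(k+1) − s_k = -7*k/(k**3 + 9*k**2 + 26*k + 24) = t_k.

s_k = \frac{7 k \left(1 - k\right)}{6 \left(k + 2\right) \left(k + 3\right)}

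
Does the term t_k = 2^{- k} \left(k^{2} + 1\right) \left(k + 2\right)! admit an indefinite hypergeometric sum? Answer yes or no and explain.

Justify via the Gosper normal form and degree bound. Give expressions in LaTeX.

Yes. s_k = 2^{1 - k} \left(k - 2\right) \left(k + 2\right)!.

Ratio r(k) = (k + 3)*((k + 1)**2 + 1)/(2*(k**2 + 1)).
Gosper form: A/B · C(k+1)/C(k) with A=k/2 + 3/2, B=1, C=k**2 + 1.
Solve (k/2 + 3/2)·f(k+1) − (1)·f(k) = k**2 + 1.
From deg A=1, deg B=0, deg C=2: d=1.
Solve for f: f(k) = 2*(k - 2) (degree 1 ≤ 1).
R(k) = B(k−1)·f(k)/C(k) = 2*(k - 2)/(k**2 + 1); s_k = R·t_k = 2**(1 - k)*(k - 2)*factorial(k + 2).
Verify: (k**2 + 1)*factorial(k + 2)/2**k matches t_k.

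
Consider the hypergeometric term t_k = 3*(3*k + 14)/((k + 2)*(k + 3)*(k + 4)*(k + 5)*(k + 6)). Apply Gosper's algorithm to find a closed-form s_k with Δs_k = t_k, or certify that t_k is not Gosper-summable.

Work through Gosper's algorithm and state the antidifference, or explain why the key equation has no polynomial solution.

Compute t_(k+1)/t_k: get (k + 2)*(3*k + 17)/((k + 7)*(3*k + 14)).
Factor: A=k + 2; B=k + 7; C=k + 14/3.
Key eq: (k + 2)·f(k+1) = (k + 6)·f(k) + (k + 14/3).
d = 4 from the (1,1,1) case.
Solving with deg f ≤ 4: f(k) = k*(k + 4)*(k**2 + 10*k + 31)/90.
So s_k = (B(k−1)f/C)·t_k = (k*(k + 4)*(k + 6)*(k**2 + 10*k + 31)/(30*(3*k + 14)))·t_k = k*(k**2 + 10*k + 31)/(10*(k**3 + 10*k**2 + 31*k + 30)).
Δs = 3*(3*k + 14)/(k**5 + 20*k**4 + 155*k**3 + 580*k**2 + 1044*k + 720), as required.

s_k = k*(k**2 + 10*k + 31)/(10*(k**3 + 10*k**2 + 31*k + 30))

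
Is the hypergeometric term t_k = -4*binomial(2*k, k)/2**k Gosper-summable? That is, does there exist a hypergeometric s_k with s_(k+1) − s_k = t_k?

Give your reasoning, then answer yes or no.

Step 1: r(k) = (2*k + 1)/(k + 1).
Normal form (A,B,C) = (2*k + 1, k + 1, 1).
Need (2*k + 1)·f(k+1) − (k)·f(k) = 1.
Degrees (1,1,0) ⇒ d ≤ -1.
Bound -1 < 0, so the key equation has no polynomial solution.

No — key equation has no polynomial f.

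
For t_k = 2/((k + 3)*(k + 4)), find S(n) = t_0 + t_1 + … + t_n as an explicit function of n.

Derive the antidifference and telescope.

S(n) = 2*(n + 1)/(3*(n + 4))

Ratio r(k) = (k + 3)/(k + 5).
So A=k + 3 and B=k + 5, with C=1.
Solve (k + 3)·f(k+1) − (k + 4)·f(k) = 1.
Degrees (1,1,0) ⇒ d ≤ 1.
Coefficient equations give f(k) = k/3.
Certificate R = B(k−1)f/C = k*(k + 4)/3 gives s_k = 2*k/(3*(k + 3)).
s_(k+1) − s_k = 2/(k**2 + 7*k + 12) = t_k.
Evaluate: s_(n+1) = 2*(n + 1)/(3*(n + 4)); subtract s_(0) = 0 ⇒ S(n) = 2*(n + 1)/(3*(n + 4)).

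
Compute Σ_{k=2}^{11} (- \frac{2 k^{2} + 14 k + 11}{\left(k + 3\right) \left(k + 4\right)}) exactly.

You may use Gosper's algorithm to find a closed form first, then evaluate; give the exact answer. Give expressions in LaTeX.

Compute t_(k+1)/t_k: get (k + 3)*(14*k + 2*(k + 1)**2 + 25)/((k + 5)*(2*k**2 + 14*k + 11)).
Factor: A=k + 3; B=k + 5; C=k**2 + 7*k + 11/2.
f must satisfy (k + 3)·f(k+1) − (k + 4)·f(k) = k**2 + 7*k + 11/2.
Degrees (1,1,2) ⇒ d ≤ 2.
A polynomial solution: f(k) = k*(6*k + 5)/6.
R(k) = B(k−1)·f(k)/C(k) = k*(k + 4)*(6*k + 5)/(3*(2*k**2 + 14*k + 11)); s_k = R·t_k = k*(-6*k - 5)/(3*(k + 3)).
Check: Δs_k = (-2*k**2 - 14*k - 11)/(k**2 + 7*k + 12). ✓
Σ_(k=2)^(11) t_k = s_(12) − s_(2) = -308/15 − (-34/15) = -274/15.

Σ = -274/15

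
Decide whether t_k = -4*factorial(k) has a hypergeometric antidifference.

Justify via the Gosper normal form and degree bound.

Step 1: r(k) = k + 1.
Factor: A=k + 1; B=1; C=1.
Solve (k + 1)·f(k+1) − (1)·f(k) = 1.
d = -1 from the (1,0,0) case.
d = -1 < 0 ⇒ no nonzero polynomial f; not summable.

No — negative degree bound, so no certificate f.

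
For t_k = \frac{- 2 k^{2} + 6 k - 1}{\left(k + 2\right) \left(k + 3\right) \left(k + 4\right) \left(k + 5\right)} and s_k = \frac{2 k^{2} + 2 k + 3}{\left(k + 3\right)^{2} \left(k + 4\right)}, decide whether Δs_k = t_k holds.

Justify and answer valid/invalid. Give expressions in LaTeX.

Invalid: residual \frac{2 \left(2 k^{3} + 6 k^{2} - 2 k + 9\right)}{k^{6} + 21 k^{5} + 181 k^{4} + 819 k^{3} + 2050 k^{2} + 2688 k + 1440} ≠ 0.

s_(k+1) = (2*k + 2*(k + 1)**2 + 5)/((k + 4)**2*(k + 5))
s_(k+1) − s_k = (-2*k**3 + 29*k + 3)/(k**5 + 19*k**4 + 143*k**3 + 533*k**2 + 984*k + 720)
(s_(k+1) − s_k) − t_k = 2*(2*k**3 + 6*k**2 - 2*k + 9)/(k**6 + 21*k**5 + 181*k**4 + 819*k**3 + 2050*k**2 + 2688*k + 1440)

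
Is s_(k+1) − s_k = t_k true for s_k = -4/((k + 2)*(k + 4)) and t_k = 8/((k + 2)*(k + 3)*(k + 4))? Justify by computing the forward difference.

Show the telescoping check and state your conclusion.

Invalid: residual -12/(k**4 + 14*k**3 + 71*k**2 + 154*k + 120) ≠ 0.

s_(k+1) = -4/((k + 3)*(k + 5))
s_(k+1) − s_k = 4*(2*k + 7)/(k**4 + 14*k**3 + 71*k**2 + 154*k + 120)
(s_(k+1) − s_k) − t_k = -12/(k**4 + 14*k**3 + 71*k**2 + 154*k + 120)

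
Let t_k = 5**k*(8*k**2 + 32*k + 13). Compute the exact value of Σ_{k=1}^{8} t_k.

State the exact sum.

Σ = 363281240

t_(k+1)/t_k = 5*(8*k**2 + 48*k + 53)/(8*k**2 + 32*k + 13).
Take A(k)=5, B(k)=1, C(k)=k**2 + 4*k + 13/8.
Key eq: (5)·f(k+1) = (1)·f(k) + (k**2 + 4*k + 13/8).
Bound: deg f ≤ 2.
A polynomial solution: f(k) = (2*k**2 + 3*k - 3)/8.
R(k) = B(k−1)·f(k)/C(k) = (2*k**2 + 3*k - 3)/(8*k**2 + 32*k + 13); s_k = R·t_k = 5**k*(2*k**2 + 3*k - 3).
Check: Δs_k = 5**k*(8*k**2 + 32*k + 13). ✓
Σ_(k=1)^(8) t_k = s_(9) − s_(1) = 363281250 − (10) = 363281240.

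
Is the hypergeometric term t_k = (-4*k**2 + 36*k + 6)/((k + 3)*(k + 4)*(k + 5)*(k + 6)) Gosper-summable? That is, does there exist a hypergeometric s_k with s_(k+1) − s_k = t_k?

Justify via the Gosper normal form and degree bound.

Yes. s_k = k*(k**2 + 132*k - 73)/(30*(k + 3)*(k + 4)*(k + 5)).

Compute t_(k+1)/t_k: get (k + 3)*(18*k - 2*(k + 1)**2 + 21)/((k + 7)*(-2*k**2 + 18*k + 3)).
A = k + 3, B = k + 7, C = k**2 - 9*k - 3/2.
Key eq: (k + 3)·f(k+1) = (k + 6)·f(k) + (k**2 - 9*k - 3/2).
d = 3 from the (1,1,2) case.
Solving with deg f ≤ 3: f(k) = -k*(k**2 + 132*k - 73)/120.
So s_k = (B(k−1)f/C)·t_k = (-k*(k + 6)*(k**2 + 132*k - 73)/(60*(2*k**2 - 18*k - 3)))·t_k = k*(k**2 + 132*k - 73)/(30*(k + 3)*(k + 4)*(k + 5)).
Δs = 2*(-2*k**2 + 18*k + 3)/(k**4 + 18*k**3 + 119*k**2 + 342*k + 360), as required.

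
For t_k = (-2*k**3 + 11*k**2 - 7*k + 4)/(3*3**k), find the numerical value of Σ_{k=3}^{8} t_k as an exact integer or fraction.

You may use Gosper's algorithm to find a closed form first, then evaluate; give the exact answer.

Σ = 2324/6561

Ratio r(k) = (2*k**3 - 5*k**2 - 9*k - 6)/(3*(2*k**3 - 11*k**2 + 7*k - 4)).
A = 1/3, B = 1, C = k**3 - 11*k**2/2 + 7*k/2 - 2.
f must satisfy (1/3)·f(k+1) − (1)·f(k) = k**3 - 11*k**2/2 + 7*k/2 - 2.
Bound: deg f ≤ 3.
Coefficient equations give f(k) = -3*(k**3 - 4*k**2 + k - 3)/2.
Certificate R = B(k−1)f/C = -3*(k**3 - 4*k**2 + k - 3)/(2*k**3 - 11*k**2 + 7*k - 4) gives s_k = (k**3 - 4*k**2 + k - 3)/3**k.
Check: Δs_k = (-2*k**3 + 11*k**2 - 7*k + 4)/(3*3**k). ✓
Sum = s_(9) − s_(3); s_(9) = 137/6561, s_(3) = -1/3 ⇒ 2324/6561.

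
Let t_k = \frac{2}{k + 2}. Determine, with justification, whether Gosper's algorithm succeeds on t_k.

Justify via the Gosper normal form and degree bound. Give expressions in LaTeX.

No. Not Gosper-summable.

Ratio r(k) = (k + 2)/(k + 3).
Normal form (A,B,C) = (k + 2, k + 3, 1).
Solve (k + 2)·f(k+1) − (k + 2)·f(k) = 1.
Degrees (1,1,0) ⇒ d ≤ 0.
Generic f = c0 gives residual -1; -1 = 0 cannot hold, so t_k is not Gosper-summable.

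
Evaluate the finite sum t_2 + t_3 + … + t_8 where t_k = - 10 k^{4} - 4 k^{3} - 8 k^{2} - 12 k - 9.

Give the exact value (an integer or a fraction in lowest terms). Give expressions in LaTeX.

Step 1: r(k) = (10*k**4 + 44*k**3 + 80*k**2 + 80*k + 43)/(10*k**4 + 4*k**3 + 8*k**2 + 12*k + 9).
Factor: A=1; B=1; C=k**4 + 2*k**3/5 + 4*k**2/5 + 6*k/5 + 9/10.
Need (1)·f(k+1) − (1)·f(k) = k**4 + 2*k**3/5 + 4*k**2/5 + 6*k/5 + 9/10.
deg f ≤ 5 (via 0,0,4).
A polynomial solution: f(k) = k*(2*k**4 - 4*k**3 + 4*k**2 + 3*k + 4)/10.
Get s_k = R·t_k = k*(-2*k**4 + 4*k**3 - 4*k**2 - 3*k - 4) with R(k) = B(k−1)f(k)/C(k) = k*(2*k**4 - 4*k**3 + 4*k**2 + 3*k + 4)/(10*k**4 + 4*k**3 + 8*k**2 + 12*k + 9).
Δs = -10*k**4 - 4*k**3 - 8*k**2 - 12*k - 9, as required.
Sum = s_(9) − s_(2); s_(9) = -95049, s_(2) = -52 ⇒ -94997.

Σ = -94997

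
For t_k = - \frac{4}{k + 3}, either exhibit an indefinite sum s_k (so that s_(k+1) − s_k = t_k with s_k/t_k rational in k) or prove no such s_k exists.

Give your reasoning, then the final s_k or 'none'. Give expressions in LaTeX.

The ratio is (k + 3)/(k + 4).
Gosper form: A/B · C(k+1)/C(k) with A=k + 3, B=k + 4, C=1.
Set up (k + 3)·f(k+1) − (k + 3)·f(k) − (1) = 0.
d = 0 from the (1,1,0) case.
Write f(k) = c0. Then LHS − RHS = -1, requiring -1 = 0: contradictory. No certificate.

none (Gosper's algorithm certifies no s_k)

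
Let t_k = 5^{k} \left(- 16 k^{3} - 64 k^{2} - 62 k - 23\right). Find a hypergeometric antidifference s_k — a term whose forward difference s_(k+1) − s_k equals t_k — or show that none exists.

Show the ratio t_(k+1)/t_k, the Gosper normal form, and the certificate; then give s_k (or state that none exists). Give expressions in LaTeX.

s_k = 5^{k} \left(- 4 k^{3} - k^{2} + 2 k - 2\right)

Compute t_(k+1)/t_k: get 5*(16*k**3 + 112*k**2 + 238*k + 165)/(16*k**3 + 64*k**2 + 62*k + 23).
Gosper form: A/B · C(k+1)/C(k) with A=5, B=1, C=k**3 + 4*k**2 + 31*k/8 + 23/16.
Set up (5)·f(k+1) − (1)·f(k) − (k**3 + 4*k**2 + 31*k/8 + 23/16) = 0.
Degrees (0,0,3) ⇒ d ≤ 3.
A polynomial solution: f(k) = (4*k**3 + k**2 - 2*k + 2)/16.
Certificate R = B(k−1)f/C = (4*k**3 + k**2 - 2*k + 2)/(16*k**3 + 64*k**2 + 62*k + 23) gives s_k = 5**k*(-4*k**3 - k**2 + 2*k - 2).
Verify: 5**k*(-16*k**3 - 64*k**2 - 62*k - 23) matches t_k.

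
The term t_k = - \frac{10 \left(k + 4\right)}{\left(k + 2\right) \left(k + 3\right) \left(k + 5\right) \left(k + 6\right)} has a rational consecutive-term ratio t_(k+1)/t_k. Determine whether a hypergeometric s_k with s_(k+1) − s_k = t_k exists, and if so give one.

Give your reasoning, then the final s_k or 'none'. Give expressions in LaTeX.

Step 1: r(k) = (k + 2)*(k + 5)**2/((k + 4)**2*(k + 7)).
Take A(k)=k + 2, B(k)=k + 7, C(k)=k**2 + 8*k + 16.
Need (k + 2)·f(k+1) − (k + 6)·f(k) = k**2 + 8*k + 16.
Bound: deg f ≤ 4.
Solving with deg f ≤ 4: f(k) = k*(k + 3)*(k + 4)*(k + 7)/20.
Certificate R = B(k−1)f/C = k*(k + 3)*(k + 6)*(k + 7)/(20*(k + 4)) gives s_k = k*(-k - 7)/(2*(k**2 + 7*k + 10)).
s_(k+1) − s_k = 10*(-k - 4)/(k**4 + 16*k**3 + 91*k**2 + 216*k + 180) = t_k.

s_k = \frac{k \left(- k - 7\right)}{2 \left(k^{2} + 7 k + 10\right)}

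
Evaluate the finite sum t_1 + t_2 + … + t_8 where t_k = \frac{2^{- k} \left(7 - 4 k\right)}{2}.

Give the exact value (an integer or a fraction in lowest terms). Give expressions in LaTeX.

Σ = -223/512

The ratio is (4*k - 3)/(2*(4*k - 7)).
Gosper form: A/B · C(k+1)/C(k) with A=1/2, B=1, C=k - 7/4.
Set up (1/2)·f(k+1) − (1)·f(k) − (k - 7/4) = 0.
Degrees (0,0,1) ⇒ d ≤ 1.
Solving with deg f ≤ 1: f(k) = -(4*k - 3)/2.
Get s_k = R·t_k = (4*k - 3)/2**k with R(k) = B(k−1)f(k)/C(k) = -2*(4*k - 3)/(4*k - 7).
s_(k+1) − s_k = (7 - 4*k)/(2*2**k) = t_k.
Σ_(k=1)^(8) t_k = s_(9) − s_(1) = 33/512 − (1/2) = -223/512.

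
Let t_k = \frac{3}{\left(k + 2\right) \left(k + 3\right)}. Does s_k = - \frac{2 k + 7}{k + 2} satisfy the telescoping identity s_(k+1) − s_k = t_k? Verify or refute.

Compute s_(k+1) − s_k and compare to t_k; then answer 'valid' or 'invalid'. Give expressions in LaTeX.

Valid — Δs_k = t_k.

s_(k+1) = (-2*k - 9)/(k + 3)
s_(k+1) − s_k = 3/(k**2 + 5*k + 6)
(s_(k+1) − s_k) − t_k = 0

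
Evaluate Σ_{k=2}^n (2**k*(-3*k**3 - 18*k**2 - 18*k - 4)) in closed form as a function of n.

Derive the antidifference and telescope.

S(n) = -6*2**n*n**3 - 18*2**n*n**2 - 18*2**n*n - 2*2**n + 88

t_(k+1)/t_k = 2*(3*k**3 + 27*k**2 + 63*k + 43)/(3*k**3 + 18*k**2 + 18*k + 4).
Normal form (A,B,C) = (2, 1, k**3 + 6*k**2 + 6*k + 4/3).
Solve (2)·f(k+1) − (1)·f(k) = k**3 + 6*k**2 + 6*k + 4/3.
deg f ≤ 3 (via 0,0,3).
Match coefficients ⇒ f(k) = (3*k**3 - 2)/3.
Then R = B(k−1)f/C = (3*k**3 - 2)/(3*k**3 + 18*k**2 + 18*k + 4), so s_k = R(k)·t_k = 2**k*(2 - 3*k**3).
Δs = 2**k*(3*k**3 - 6*(k + 1)**3 + 2), as required.
Evaluate: s_(n+1) = 2**(n + 1)*(-3*n**3 - 9*n**2 - 9*n - 1); subtract s_(2) = -88 ⇒ S(n) = -6*2**n*n**3 - 18*2**n*n**2 - 18*2**n*n - 2*2**n + 88.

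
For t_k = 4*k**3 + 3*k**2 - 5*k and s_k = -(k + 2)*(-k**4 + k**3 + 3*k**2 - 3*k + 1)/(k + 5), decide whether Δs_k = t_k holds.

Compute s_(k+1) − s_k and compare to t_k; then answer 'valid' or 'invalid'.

s_(k+1) = (k**5 + 6*k**4 + 9*k**3 - 2*k**2 - 7*k - 3)/(k + 6)
s_(k+1) − s_k = (4*k**5 + 38*k**4 + 76*k**3 - 4*k**2 - 66*k - 3)/(k**2 + 11*k + 30)
(s_(k+1) − s_k) − t_k = 3*(-3*k**4 - 24*k**3 - 13*k**2 + 28*k - 1)/(k**2 + 11*k + 30)

Invalid: residual 3*(-3*k**4 - 24*k**3 - 13*k**2 + 28*k - 1)/(k**2 + 11*k + 30) ≠ 0.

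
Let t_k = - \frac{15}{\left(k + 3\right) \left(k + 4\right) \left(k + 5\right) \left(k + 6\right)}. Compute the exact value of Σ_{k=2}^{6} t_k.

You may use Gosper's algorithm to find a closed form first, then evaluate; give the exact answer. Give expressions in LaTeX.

Σ = -37/1848

Step 1: r(k) = (k + 3)/(k + 7).
A = k + 3, B = k + 7, C = 1.
Key eq: (k + 3)·f(k+1) = (k + 6)·f(k) + (1).
Degrees (1,1,0) ⇒ d ≤ 3.
Coefficient equations give f(k) = k*(k**2 + 12*k + 47)/180.
R(k) = B(k−1)·f(k)/C(k) = k*(k + 6)*(k**2 + 12*k + 47)/180; s_k = R·t_k = k*(-k**2 - 12*k - 47)/(12*(k + 3)*(k + 4)*(k + 5)).
Verify: -15/(k**4 + 18*k**3 + 119*k**2 + 342*k + 360) matches t_k.
Telescoping: Σ = s_(7) − s_(2) = -7/88 − (-5/84) = -37/1848.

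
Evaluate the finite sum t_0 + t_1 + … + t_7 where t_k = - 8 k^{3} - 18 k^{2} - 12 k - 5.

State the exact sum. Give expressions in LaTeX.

Σ = -9168

t_(k+1)/t_k = (8*k**3 + 42*k**2 + 72*k + 43)/(8*k**3 + 18*k**2 + 12*k + 5).
Gosper form: A/B · C(k+1)/C(k) with A=1, B=1, C=k**3 + 9*k**2/4 + 3*k/2 + 5/8.
Key eq: (1)·f(k+1) = (1)·f(k) + (k**3 + 9*k**2/4 + 3*k/2 + 5/8).
Degrees (0,0,3) ⇒ d ≤ 4.
Solving with deg f ≤ 4: f(k) = k*(2*k**3 + 2*k**2 - k + 2)/8.
R(k) = B(k−1)·f(k)/C(k) = k*(2*k**3 + 2*k**2 - k + 2)/(8*k**3 + 18*k**2 + 12*k + 5); s_k = R·t_k = k*(-2*k**3 - 2*k**2 + k - 2).
s_(k+1) − s_k = -8*k**3 - 18*k**2 - 12*k - 5 = t_k.
Σ_(k=0)^(7) t_k = s_(8) − s_(0) = -9168 − (0) = -9168.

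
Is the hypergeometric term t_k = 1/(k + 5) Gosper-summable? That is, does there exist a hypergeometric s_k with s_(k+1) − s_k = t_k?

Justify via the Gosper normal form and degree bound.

r(k) = (k + 5)/(k + 6) after simplifying.
A = k + 5, B = k + 6, C = 1.
Key eq: (k + 5)·f(k+1) = (k + 5)·f(k) + (1).
From deg A=1, deg B=1, deg C=0: d=0.
f = c0 ⇒ A·f(k+1) − B(k−1)·f(k) − C = -1. The system {-1 = 0} is inconsistent; no antidifference.

No — t_k has no hypergeometric antidifference.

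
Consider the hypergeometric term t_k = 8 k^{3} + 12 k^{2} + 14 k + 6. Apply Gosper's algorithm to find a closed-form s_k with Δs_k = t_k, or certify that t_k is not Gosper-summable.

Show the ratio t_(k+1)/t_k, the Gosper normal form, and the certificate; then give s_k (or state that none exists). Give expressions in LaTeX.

Ratio r(k) = (4*k**3 + 18*k**2 + 31*k + 20)/(4*k**3 + 6*k**2 + 7*k + 3).
Gosper form: A/B · C(k+1)/C(k) with A=1, B=1, C=k**3 + 3*k**2/2 + 7*k/4 + 3/4.
Set up (1)·f(k+1) − (1)·f(k) − (k**3 + 3*k**2/2 + 7*k/4 + 3/4) = 0.
From deg A=0, deg B=0, deg C=3: d=4.
Solve for f: f(k) = k*(2*k**3 + 3*k + 1)/8 (degree 4 ≤ 4).
R(k) = B(k−1)·f(k)/C(k) = k*(2*k**3 + 3*k + 1)/(2*(4*k**3 + 6*k**2 + 7*k + 3)); s_k = R·t_k = k*(2*k**3 + 3*k + 1).
s_(k+1) − s_k = 8*k**3 + 12*k**2 + 14*k + 6 = t_k.

s_k = k \left(2 k^{3} + 3 k + 1\right)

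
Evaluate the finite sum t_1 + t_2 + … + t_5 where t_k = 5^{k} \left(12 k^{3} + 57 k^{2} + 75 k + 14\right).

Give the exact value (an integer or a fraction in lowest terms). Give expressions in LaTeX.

Σ = 11749990

Compute t_(k+1)/t_k: get 5*(12*k**3 + 93*k**2 + 225*k + 158)/(12*k**3 + 57*k**2 + 75*k + 14).
Gosper form: A/B · C(k+1)/C(k) with A=5, B=1, C=k**3 + 19*k**2/4 + 25*k/4 + 7/6.
Need (5)·f(k+1) − (1)·f(k) = k**3 + 19*k**2/4 + 25*k/4 + 7/6.
Bound: deg f ≤ 3.
A polynomial solution: f(k) = (3*k**3 + 3*k**2 - 4)/12.
Get s_k = R·t_k = 5**k*(3*k**3 + 3*k**2 - 4) with R(k) = B(k−1)f(k)/C(k) = (3*k**3 + 3*k**2 - 4)/(12*k**3 + 57*k**2 + 75*k + 14).
s_(k+1) − s_k = 5**k*(12*k**3 + 57*k**2 + 75*k + 14) = t_k.
Σ_(k=1)^(5) t_k = s_(6) − s_(1) = 11750000 − (10) = 11749990.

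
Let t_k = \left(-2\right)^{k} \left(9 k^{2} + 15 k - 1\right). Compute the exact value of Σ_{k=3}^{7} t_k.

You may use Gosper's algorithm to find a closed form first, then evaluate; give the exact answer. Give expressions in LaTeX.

Σ = -50648

Step 1: r(k) = 2*(-9*k**2 - 33*k - 23)/(9*k**2 + 15*k - 1).
So A=-2 and B=1, with C=k**2 + 5*k/3 - 1/9.
Key eq: (-2)·f(k+1) = (1)·f(k) + (k**2 + 5*k/3 - 1/9).
From deg A=0, deg B=0, deg C=2: d=2.
Coefficient equations give f(k) = -(3*k**2 + k - 3)/9.
So s_k = (B(k−1)f/C)·t_k = (-(3*k**2 + k - 3)/(9*k**2 + 15*k - 1))·t_k = (-2)**k*(-3*k**2 - k + 3).
Verify: (-2)**k*(9*k**2 + 15*k - 1) matches t_k.
Sum = s_(8) − s_(3); s_(8) = -50432, s_(3) = 216 ⇒ -50648.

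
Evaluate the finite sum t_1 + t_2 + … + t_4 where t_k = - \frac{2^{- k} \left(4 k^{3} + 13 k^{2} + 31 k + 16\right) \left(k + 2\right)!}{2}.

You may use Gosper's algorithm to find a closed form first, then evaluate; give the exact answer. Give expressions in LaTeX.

Σ = -16677

Compute t_(k+1)/t_k: get (4*k**4 + 37*k**3 + 144*k**2 + 271*k + 192)/(2*(4*k**3 + 13*k**2 + 31*k + 16)).
Take A(k)=k/2 + 3/2, B(k)=1, C(k)=k**3 + 13*k**2/4 + 31*k/4 + 4.
Key eq: (k/2 + 3/2)·f(k+1) = (1)·f(k) + (k**3 + 13*k**2/4 + 31*k/4 + 4).
From deg A=1, deg B=0, deg C=3: d=2.
Solve for f: f(k) = (4*k**2 + k + 1)/2 (degree 2 ≤ 2).
Certificate R = B(k−1)f/C = 2*(4*k**2 + k + 1)/(4*k**3 + 13*k**2 + 31*k + 16) gives s_k = -(4*k**2 + k + 1)*factorial(k + 2)/2**k.
Check: Δs_k = -(4*k**3 + 13*k**2 + 31*k + 16)*factorial(k + 2)/(2*2**k). ✓
Sum = s_(5) − s_(1); s_(5) = -16695, s_(1) = -18 ⇒ -16677.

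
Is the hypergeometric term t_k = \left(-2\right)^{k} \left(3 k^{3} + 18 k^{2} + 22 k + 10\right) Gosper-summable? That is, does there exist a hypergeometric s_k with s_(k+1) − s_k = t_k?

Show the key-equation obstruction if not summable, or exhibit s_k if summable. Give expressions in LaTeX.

Yes. s_k = \left(-2\right)^{k} k^{2} \left(- k - 4\right).

Step 1: r(k) = 2*(-3*k**3 - 27*k**2 - 67*k - 53)/(3*k**3 + 18*k**2 + 22*k + 10).
A = -2, B = 1, C = k**3 + 6*k**2 + 22*k/3 + 10/3.
f must satisfy (-2)·f(k+1) − (1)·f(k) = k**3 + 6*k**2 + 22*k/3 + 10/3.
Degrees (0,0,3) ⇒ d ≤ 3.
Solving with deg f ≤ 3: f(k) = -k**2*(k + 4)/3.
Then R = B(k−1)f/C = -k**2*(k + 4)/(3*k**3 + 18*k**2 + 22*k + 10), so s_k = R(k)·t_k = (-2)**k*k**2*(-k - 4).
s_(k+1) − s_k = (-2)**k*(3*k**3 + 18*k**2 + 22*k + 10) = t_k.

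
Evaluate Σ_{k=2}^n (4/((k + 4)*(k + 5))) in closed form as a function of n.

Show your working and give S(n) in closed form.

S(n) = 2*(n - 1)/(3*(n + 5))

Compute t_(k+1)/t_k: get (k + 4)/(k + 6).
Gosper form: A/B · C(k+1)/C(k) with A=k + 4, B=k + 6, C=1.
Solve (k + 4)·f(k+1) − (k + 5)·f(k) = 1.
Degrees (1,1,0) ⇒ d ≤ 1.
Solving with deg f ≤ 1: f(k) = k/4.
So s_k = (B(k−1)f/C)·t_k = (k*(k + 5)/4)·t_k = k/(k + 4).
s_(k+1) − s_k = 4/(k**2 + 9*k + 20) = t_k.
Evaluate: s_(n+1) = (n + 1)/(n + 5); subtract s_(2) = 1/3 ⇒ S(n) = 2*(n - 1)/(3*(n + 5)).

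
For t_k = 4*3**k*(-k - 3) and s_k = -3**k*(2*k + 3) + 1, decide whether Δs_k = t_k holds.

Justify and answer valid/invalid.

Valid: the claim telescopes to t_k.

s_(k+1) = -3*3**k*(2*k + 5) + 1
s_(k+1) − s_k = 4*3**k*(-k - 3)
(s_(k+1) − s_k) − t_k = 0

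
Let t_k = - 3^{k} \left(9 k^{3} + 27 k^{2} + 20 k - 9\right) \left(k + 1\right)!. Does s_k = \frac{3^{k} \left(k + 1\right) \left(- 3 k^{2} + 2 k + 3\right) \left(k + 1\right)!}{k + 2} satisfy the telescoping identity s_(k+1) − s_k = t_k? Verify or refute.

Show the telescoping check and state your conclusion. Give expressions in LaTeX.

Invalid: residual \frac{3^{k} \left(9 k^{4} + 45 k^{3} + 71 k^{2} + 33 k - 15\right) \left(k + 1\right)!}{\left(k + 2\right) \left(k + 3\right)} ≠ 0.

s_(k+1) = -3**(k + 1)*(k + 2)*(3*k**2 + 4*k - 2)*factorial(k + 2)/(k + 3)
s_(k+1) − s_k = -3**k*(9*k**5 + 63*k**4 + 164*k**3 + 182*k**2 + 42*k - 39)*factorial(k + 1)/((k + 2)*(k + 3))
(s_(k+1) − s_k) − t_k = 3**k*(9*k**4 + 45*k**3 + 71*k**2 + 33*k - 15)*factorial(k + 1)/((k + 2)*(k + 3))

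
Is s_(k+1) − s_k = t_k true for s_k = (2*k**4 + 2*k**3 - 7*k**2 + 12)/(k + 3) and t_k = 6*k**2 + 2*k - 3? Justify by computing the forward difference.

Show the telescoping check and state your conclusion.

Invalid: residual (-4*k**3 - 22*k**2 - 6*k + 15)/(k**2 + 7*k + 12) ≠ 0.

s_(k+1) = (2*k**4 + 10*k**3 + 11*k**2 + 9)/(k + 4)
s_(k+1) − s_k = (6*k**4 + 40*k**3 + 61*k**2 - 3*k - 21)/(k**2 + 7*k + 12)
(s_(k+1) − s_k) − t_k = (-4*k**3 - 22*k**2 - 6*k + 15)/(k**2 + 7*k + 12)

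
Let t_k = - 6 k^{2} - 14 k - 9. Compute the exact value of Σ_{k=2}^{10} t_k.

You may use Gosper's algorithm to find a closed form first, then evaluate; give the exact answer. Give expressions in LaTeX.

r(k) = (6*k**2 + 26*k + 29)/(6*k**2 + 14*k + 9) after simplifying.
Normal form (A,B,C) = (1, 1, k**2 + 7*k/3 + 3/2).
Solve (1)·f(k+1) − (1)·f(k) = k**2 + 7*k/3 + 3/2.
d = 3 from the (0,0,2) case.
Match coefficients ⇒ f(k) = k*(2*k**2 + 4*k + 3)/6.
So s_k = (B(k−1)f/C)·t_k = (k*(2*k**2 + 4*k + 3)/(6*k**2 + 14*k + 9))·t_k = k*(-2*k**2 - 4*k - 3).
Verify: -6*k**2 - 14*k - 9 matches t_k.
Telescoping: Σ = s_(11) − s_(2) = -3179 − (-38) = -3141.

Σ = -3141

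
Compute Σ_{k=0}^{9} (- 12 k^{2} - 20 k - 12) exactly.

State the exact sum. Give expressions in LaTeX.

The ratio is (3*k**2 + 11*k + 11)/(3*k**2 + 5*k + 3).
Gosper form: A/B · C(k+1)/C(k) with A=1, B=1, C=k**2 + 5*k/3 + 1.
Set up (1)·f(k+1) − (1)·f(k) − (k**2 + 5*k/3 + 1) = 0.
From deg A=0, deg B=0, deg C=2: d=3.
A polynomial solution: f(k) = k*(k**2 + k + 1)/3.
Get s_k = R·t_k = 4*k*(-k**2 - k - 1) with R(k) = B(k−1)f(k)/C(k) = k*(k**2 + k + 1)/(3*k**2 + 5*k + 3).
s_(k+1) − s_k = -12*k**2 - 20*k - 12 = t_k.
Telescoping: Σ = s_(10) − s_(0) = -4440 − (0) = -4440.

Σ = -4440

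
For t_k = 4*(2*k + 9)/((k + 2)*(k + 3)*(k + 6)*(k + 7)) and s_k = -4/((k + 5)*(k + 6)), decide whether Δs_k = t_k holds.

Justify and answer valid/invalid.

Invalid: residual 12*(-3*k - 11)/(k**5 + 23*k**4 + 203*k**3 + 853*k**2 + 1692*k + 1260) ≠ 0.

s_(k+1) = -4/((k + 6)*(k + 7))
s_(k+1) − s_k = 8/(k**3 + 18*k**2 + 107*k + 210)
(s_(k+1) − s_k) − t_k = 12*(-3*k - 11)/(k**5 + 23*k**4 + 203*k**3 + 853*k**2 + 1692*k + 1260)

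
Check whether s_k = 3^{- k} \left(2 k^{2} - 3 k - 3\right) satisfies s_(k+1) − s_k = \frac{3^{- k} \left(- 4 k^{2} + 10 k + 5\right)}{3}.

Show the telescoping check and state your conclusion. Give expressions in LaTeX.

s_(k+1) = (2*k**2 + k - 4)/(3*3**k)
s_(k+1) − s_k = (-4*k**2 + 10*k + 5)/(3*3**k)
(s_(k+1) − s_k) − t_k = 0

Valid — Δs_k = t_k.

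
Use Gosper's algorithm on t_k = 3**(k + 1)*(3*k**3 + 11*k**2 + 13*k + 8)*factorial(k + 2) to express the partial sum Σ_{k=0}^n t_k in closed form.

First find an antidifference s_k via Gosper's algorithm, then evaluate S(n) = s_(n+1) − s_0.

The ratio is 3*(3*k**4 + 29*k**3 + 104*k**2 + 167*k + 105)/(3*k**3 + 11*k**2 + 13*k + 8).
Normal form (A,B,C) = (3*k + 9, 1, k**3 + 11*k**2/3 + 13*k/3 + 8/3).
Solve (3*k + 9)·f(k+1) − (1)·f(k) = k**3 + 11*k**2/3 + 13*k/3 + 8/3.
From deg A=1, deg B=0, deg C=3: d=2.
Match coefficients ⇒ f(k) = (k**2 - k + 1)/3.
Then R = B(k−1)f/C = (k**2 - k + 1)/(3*k**3 + 11*k**2 + 13*k + 8), so s_k = R(k)·t_k = 3**(k + 1)*(k**2 - k + 1)*factorial(k + 2).
s_(k+1) − s_k = 3**(k + 1)*(3*k**3 + 11*k**2 + 13*k + 8)*factorial(k + 2) = t_k.
Telescope: S(n) = s_(n+1) − s_(0) = 3**(n + 2)*(n**2 + n + 1)*factorial(n + 3) − (6) = 9*3**n*n**2*factorial(n + 3) + 9*3**n*n*factorial(n + 3) + 9*3**n*factorial(n + 3) - 6.

S(n) = 9*3**n*n**2*factorial(n + 3) + 9*3**n*n*factorial(n + 3) + 9*3**n*factorial(n + 3) - 6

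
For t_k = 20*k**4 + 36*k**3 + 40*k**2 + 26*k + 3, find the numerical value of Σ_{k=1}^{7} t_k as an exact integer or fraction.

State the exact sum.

Ratio r(k) = (20*k**4 + 116*k**3 + 268*k**2 + 294*k + 125)/(20*k**4 + 36*k**3 + 40*k**2 + 26*k + 3).
Normal form (A,B,C) = (1, 1, k**4 + 9*k**3/5 + 2*k**2 + 13*k/10 + 3/20).
Set up (1)·f(k+1) − (1)·f(k) − (k**4 + 9*k**3/5 + 2*k**2 + 13*k/10 + 3/20) = 0.
d = 5 from the (0,0,4) case.
Solve for f: f(k) = k*(4*k**4 - k**3 + 2*k**2 + 2*k - 4)/20 (degree 5 ≤ 5).
Then R = B(k−1)f/C = k*(4*k**4 - k**3 + 2*k**2 + 2*k - 4)/(20*k**4 + 36*k**3 + 40*k**2 + 26*k + 3), so s_k = R(k)·t_k = k*(4*k**4 - k**3 + 2*k**2 + 2*k - 4).
Δs = 20*k**4 + 36*k**3 + 40*k**2 + 26*k + 3, as required.
Sum = s_(8) − s_(1); s_(8) = 128096, s_(1) = 3 ⇒ 128093.

Σ = 128093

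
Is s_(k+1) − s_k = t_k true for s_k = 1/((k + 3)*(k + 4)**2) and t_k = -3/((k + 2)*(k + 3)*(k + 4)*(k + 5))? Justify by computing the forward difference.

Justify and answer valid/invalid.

Invalid: residual 2*(4*k + 17)/(k**6 + 23*k**5 + 217*k**4 + 1073*k**3 + 2926*k**2 + 4160*k + 2400) ≠ 0.

s_(k+1) = 1/((k + 4)*(k + 5)**2)
s_(k+1) − s_k = (-3*k - 13)/(k**5 + 21*k**4 + 175*k**3 + 723*k**2 + 1480*k + 1200)
(s_(k+1) − s_k) − t_k = 2*(4*k + 17)/(k**6 + 23*k**5 + 217*k**4 + 1073*k**3 + 2926*k**2 + 4160*k + 2400)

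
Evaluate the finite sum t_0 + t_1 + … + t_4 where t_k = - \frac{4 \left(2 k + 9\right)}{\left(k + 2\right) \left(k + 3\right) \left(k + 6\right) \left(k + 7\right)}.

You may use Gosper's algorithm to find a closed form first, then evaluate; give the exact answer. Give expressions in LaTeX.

Σ = -65/231

The ratio is (k + 2)*(k + 6)*(2*k + 11)/((k + 4)*(k + 8)*(2*k + 9)).
Take A(k)=k + 2, B(k)=k + 8, C(k)=k**3 + 27*k**2/2 + 121*k/2 + 90.
f must satisfy (k + 2)·f(k+1) − (k + 7)·f(k) = k**3 + 27*k**2/2 + 121*k/2 + 90.
d = 5 from the (1,1,3) case.
Solving with deg f ≤ 5: f(k) = k*(k + 3)*(k + 4)*(k + 5)*(k + 8)/24.
Then R = B(k−1)f/C = k*(k + 3)*(k + 7)*(k + 8)/(12*(2*k + 9)), so s_k = R(k)·t_k = k*(-k - 8)/(3*(k**2 + 8*k + 12)).
Check: Δs_k = 4*(-2*k - 9)/(k**4 + 18*k**3 + 113*k**2 + 288*k + 252). ✓
Sum = s_(5) − s_(0); s_(5) = -65/231, s_(0) = 0 ⇒ -65/231.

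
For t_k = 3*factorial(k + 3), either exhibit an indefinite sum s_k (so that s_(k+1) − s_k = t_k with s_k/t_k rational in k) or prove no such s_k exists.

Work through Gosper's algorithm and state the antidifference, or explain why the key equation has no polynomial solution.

no hypergeometric antidifference exists

Ratio r(k) = k + 4.
Take A(k)=k + 4, B(k)=1, C(k)=1.
Need (k + 4)·f(k+1) − (1)·f(k) = 1.
d = -1 from the (1,0,0) case.
Negative degree bound (-1): no f exists, t_k not Gosper-summable.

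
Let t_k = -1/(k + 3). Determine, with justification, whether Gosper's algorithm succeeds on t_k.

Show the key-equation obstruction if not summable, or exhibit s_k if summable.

The ratio is (k + 3)/(k + 4).
A = k + 3, B = k + 4, C = 1.
f must satisfy (k + 3)·f(k+1) − (k + 3)·f(k) = 1.
From deg A=1, deg B=1, deg C=0: d=0.
f = c0 ⇒ A·f(k+1) − B(k−1)·f(k) − C = -1. The system {-1 = 0} is inconsistent; no antidifference.

No — key equation has no polynomial f.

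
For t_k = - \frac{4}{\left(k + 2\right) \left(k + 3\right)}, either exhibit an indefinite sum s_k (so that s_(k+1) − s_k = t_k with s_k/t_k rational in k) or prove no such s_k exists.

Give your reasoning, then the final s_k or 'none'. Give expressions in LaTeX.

r(k) = (k + 2)/(k + 4) after simplifying.
So A=k + 2 and B=k + 4, with C=1.
Need (k + 2)·f(k+1) − (k + 3)·f(k) = 1.
Degrees (1,1,0) ⇒ d ≤ 1.
A polynomial solution: f(k) = k/2.
Get s_k = R·t_k = -2*k/(k + 2) with R(k) = B(k−1)f(k)/C(k) = k*(k + 3)/2.
Check: Δs_k = -4/(k**2 + 5*k + 6). ✓

s_k = - \frac{2 k}{k + 2}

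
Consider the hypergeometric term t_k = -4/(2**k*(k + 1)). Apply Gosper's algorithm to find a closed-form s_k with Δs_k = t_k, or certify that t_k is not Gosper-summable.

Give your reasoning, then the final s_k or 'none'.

none — t_k is not Gosper-summable

Step 1: r(k) = (k + 1)/(2*(k + 2)).
Normal form (A,B,C) = (k/2 + 1/2, k + 2, 1).
f must satisfy (k/2 + 1/2)·f(k+1) − (k + 1)·f(k) = 1.
d = -1 from the (1,1,0) case.
Negative degree bound (-1): no f exists, t_k not Gosper-summable.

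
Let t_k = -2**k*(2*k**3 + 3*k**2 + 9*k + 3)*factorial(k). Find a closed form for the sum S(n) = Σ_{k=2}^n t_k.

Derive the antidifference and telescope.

Compute t_(k+1)/t_k: get 2*(2*k**4 + 11*k**3 + 30*k**2 + 38*k + 17)/(2*k**3 + 3*k**2 + 9*k + 3).
A = 2*k + 2, B = 1, C = k**3 + 3*k**2/2 + 9*k/2 + 3/2.
f must satisfy (2*k + 2)·f(k+1) − (1)·f(k) = k**3 + 3*k**2/2 + 9*k/2 + 3/2.
Degrees (1,0,3) ⇒ d ≤ 2.
Match coefficients ⇒ f(k) = (k**2 - k + 3)/2.
Get s_k = R·t_k = -2**k*(k**2 - k + 3)*factorial(k) with R(k) = B(k−1)f(k)/C(k) = (k**2 - k + 3)/(2*k**3 + 3*k**2 + 9*k + 3).
Check: Δs_k = -2**k*(2*k**3 + 3*k**2 + 9*k + 3)*factorial(k). ✓
Σ_(k=2)^n t_k = s_(n+1) − s_(2) = (-2**(n + 1)*(n**2 + n + 3)*factorial(n + 1)) − (-40), i.e. -2*2**n*n**3*factorial(n) - 4*2**n*n**2*factorial(n) - 8*2**n*n*factorial(n) - 6*2**n*factorial(n) + 40.

S(n) = -2*2**n*n**3*factorial(n) - 4*2**n*n**2*factorial(n) - 8*2**n*n*factorial(n) - 6*2**n*factorial(n) + 40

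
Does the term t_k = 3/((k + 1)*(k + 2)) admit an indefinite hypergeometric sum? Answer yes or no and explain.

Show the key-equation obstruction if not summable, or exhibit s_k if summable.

The ratio is (k + 1)/(k + 3).
Normal form (A,B,C) = (k + 1, k + 3, 1).
f must satisfy (k + 1)·f(k+1) − (k + 2)·f(k) = 1.
From deg A=1, deg B=1, deg C=0: d=1.
Match coefficients ⇒ f(k) = k.
R(k) = B(k−1)·f(k)/C(k) = k*(k + 2); s_k = R·t_k = 3*k/(k + 1).
Δs = 3/(k**2 + 3*k + 2), as required.

Yes. s_k = 3*k/(k + 1).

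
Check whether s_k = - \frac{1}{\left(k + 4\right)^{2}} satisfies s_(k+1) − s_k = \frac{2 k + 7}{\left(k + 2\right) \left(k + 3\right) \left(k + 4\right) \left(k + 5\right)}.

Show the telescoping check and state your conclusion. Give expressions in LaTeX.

s_(k+1) = -1/(k + 5)**2
s_(k+1) − s_k = -1/(k + 5)**2 + (k + 4)**(-2)
(s_(k+1) − s_k) − t_k = 2*(-3*k**2 - 23*k - 43)/(k**6 + 23*k**5 + 217*k**4 + 1073*k**3 + 2926*k**2 + 4160*k + 2400)

Invalid: residual \frac{2 \left(- 3 k^{2} - 23 k - 43\right)}{k^{6} + 23 k^{5} + 217 k^{4} + 1073 k^{3} + 2926 k^{2} + 4160 k + 2400} ≠ 0.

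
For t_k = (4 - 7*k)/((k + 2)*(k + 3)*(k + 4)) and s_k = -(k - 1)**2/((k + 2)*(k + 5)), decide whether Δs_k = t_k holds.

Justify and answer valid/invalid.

Invalid: residual 2*(-k**3 + 5*k**2 + 38*k - 24)/(k**5 + 20*k**4 + 155*k**3 + 580*k**2 + 1044*k + 720) ≠ 0.

s_(k+1) = -k**2/((k + 3)*(k + 6))
s_(k+1) − s_k = 9*(-k**2 - 3*k + 2)/(k**4 + 16*k**3 + 91*k**2 + 216*k + 180)
(s_(k+1) − s_k) − t_k = 2*(-k**3 + 5*k**2 + 38*k - 24)/(k**5 + 20*k**4 + 155*k**3 + 580*k**2 + 1044*k + 720)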